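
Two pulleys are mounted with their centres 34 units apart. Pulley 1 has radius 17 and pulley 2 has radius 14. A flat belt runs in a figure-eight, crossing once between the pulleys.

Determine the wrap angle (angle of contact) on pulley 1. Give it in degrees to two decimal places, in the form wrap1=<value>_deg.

crossed belt: β = asin((r1+r2)/C) = asin(31/34) = 65.7504°
wrap1 = wrap2 = π + 2β = 311.5007°

wrap1=311.50_deg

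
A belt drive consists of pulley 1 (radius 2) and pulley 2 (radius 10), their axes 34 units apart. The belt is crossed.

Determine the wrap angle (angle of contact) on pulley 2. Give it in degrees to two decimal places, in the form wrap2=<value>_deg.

crossed belt: β = asin((r1+r2)/C) = asin(12/34) = 20.6673°
wrap1 = wrap2 = π + 2β = 221.3346°

wrap2=221.33_deg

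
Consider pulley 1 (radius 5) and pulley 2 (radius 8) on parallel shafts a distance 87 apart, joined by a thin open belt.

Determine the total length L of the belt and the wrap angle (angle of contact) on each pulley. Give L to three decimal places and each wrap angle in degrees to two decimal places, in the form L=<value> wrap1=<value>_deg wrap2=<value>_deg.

L=214.944 wrap1=176.05_deg wrap2=183.95_deg

open belt: β = asin((r2−r1)/C) = asin(3/87) = 1.9761°
wrap1 = π − 2β = 176.0478°
wrap2 = π + 2β = 183.9522°
tangent length = C·cosβ = 86.9483
L = r1·wrap1 + r2·wrap2 + 2·C·cosβ = 5·3.0726 + 8·3.2106 + 2·86.9483 = 214.9442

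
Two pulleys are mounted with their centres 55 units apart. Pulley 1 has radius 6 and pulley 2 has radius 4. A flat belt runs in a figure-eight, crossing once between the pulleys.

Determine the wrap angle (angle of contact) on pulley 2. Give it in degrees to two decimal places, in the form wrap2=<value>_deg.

wrap2=200.95_deg

crossed belt: β = asin((r1+r2)/C) = asin(10/55) = 10.4757°
wrap1 = wrap2 = π + 2β = 200.9514°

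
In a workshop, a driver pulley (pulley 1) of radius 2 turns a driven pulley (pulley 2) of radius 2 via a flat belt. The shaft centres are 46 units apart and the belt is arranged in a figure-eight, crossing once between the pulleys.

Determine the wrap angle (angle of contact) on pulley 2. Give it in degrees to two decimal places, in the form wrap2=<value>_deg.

wrap2=189.98_deg

crossed belt: β = asin((r1+r2)/C) = asin(4/46) = 4.9885°
wrap1 = wrap2 = π + 2β = 189.9771°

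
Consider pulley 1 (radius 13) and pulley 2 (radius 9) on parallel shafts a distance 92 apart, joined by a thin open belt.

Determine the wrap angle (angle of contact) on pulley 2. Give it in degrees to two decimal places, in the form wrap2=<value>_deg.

open belt: β = asin((r2−r1)/C) = asin(-4/92) = -2.4919°
wrap1 = π − 2β = 184.9838°
wrap2 = π + 2β = 175.0162°

wrap2=175.02_deg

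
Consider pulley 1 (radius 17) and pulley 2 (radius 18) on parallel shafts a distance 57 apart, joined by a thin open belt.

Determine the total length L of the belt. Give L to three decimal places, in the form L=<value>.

open belt: β = asin((r2−r1)/C) = asin(1/57) = 1.0052°
wrap1 = π − 2β = 177.9895°
wrap2 = π + 2β = 182.0105°
tangent length = C·cosβ = 56.9912
L = r1·wrap1 + r2·wrap2 + 2·C·cosβ = 17·3.1065 + 18·3.1767 + 2·56.9912 = 223.9733

L=223.973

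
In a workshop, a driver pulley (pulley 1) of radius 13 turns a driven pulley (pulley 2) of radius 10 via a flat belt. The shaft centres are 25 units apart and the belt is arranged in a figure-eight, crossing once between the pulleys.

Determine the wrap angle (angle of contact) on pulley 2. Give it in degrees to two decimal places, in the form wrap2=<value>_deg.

crossed belt: β = asin((r1+r2)/C) = asin(23/25) = 66.9261°
wrap1 = wrap2 = π + 2β = 313.8522°

wrap2=313.85_deg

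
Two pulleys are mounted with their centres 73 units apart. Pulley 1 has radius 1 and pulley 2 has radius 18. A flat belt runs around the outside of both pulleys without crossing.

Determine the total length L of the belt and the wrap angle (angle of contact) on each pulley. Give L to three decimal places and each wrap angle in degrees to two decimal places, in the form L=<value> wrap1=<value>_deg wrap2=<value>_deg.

L=209.667 wrap1=153.07_deg wrap2=206.93_deg

open belt: β = asin((r2−r1)/C) = asin(17/73) = 13.4665°
wrap1 = π − 2β = 153.0670°
wrap2 = π + 2β = 206.9330°
tangent length = C·cosβ = 70.9930
L = r1·wrap1 + r2·wrap2 + 2·C·cosβ = 1·2.6715 + 18·3.6117 + 2·70.9930 = 209.6674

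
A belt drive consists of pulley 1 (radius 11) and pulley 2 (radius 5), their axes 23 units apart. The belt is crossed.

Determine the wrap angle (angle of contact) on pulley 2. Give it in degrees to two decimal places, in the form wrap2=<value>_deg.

wrap2=268.16_deg

crossed belt: β = asin((r1+r2)/C) = asin(16/23) = 44.0792°
wrap1 = wrap2 = π + 2β = 268.1584°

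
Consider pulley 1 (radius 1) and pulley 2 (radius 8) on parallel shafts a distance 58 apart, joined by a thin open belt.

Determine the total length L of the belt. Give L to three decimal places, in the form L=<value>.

L=145.120

open belt: β = asin((r2−r1)/C) = asin(7/58) = 6.9319°
wrap1 = π − 2β = 166.1362°
wrap2 = π + 2β = 193.8638°
tangent length = C·cosβ = 57.5760
L = r1·wrap1 + r2·wrap2 + 2·C·cosβ = 1·2.8996 + 8·3.3836 + 2·57.5760 = 145.1202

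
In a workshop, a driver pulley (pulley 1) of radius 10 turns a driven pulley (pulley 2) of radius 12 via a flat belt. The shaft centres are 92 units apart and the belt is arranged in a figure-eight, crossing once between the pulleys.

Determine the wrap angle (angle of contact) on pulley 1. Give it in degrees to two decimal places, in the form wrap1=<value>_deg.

crossed belt: β = asin((r1+r2)/C) = asin(22/92) = 13.8352°
wrap1 = wrap2 = π + 2β = 207.6704°

wrap1=207.67_deg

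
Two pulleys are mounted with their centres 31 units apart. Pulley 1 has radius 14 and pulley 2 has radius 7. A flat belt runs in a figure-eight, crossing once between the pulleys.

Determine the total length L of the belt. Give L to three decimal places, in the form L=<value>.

L=142.839

crossed belt: β = asin((r1+r2)/C) = asin(21/31) = 42.6423°
wrap1 = wrap2 = π + 2β = 265.2846°
tangent length = C·cosβ = 22.8035
L = (r1+r2)·wrap + 2·C·cosβ = 21·4.6301 + 2·22.8035 = 142.8389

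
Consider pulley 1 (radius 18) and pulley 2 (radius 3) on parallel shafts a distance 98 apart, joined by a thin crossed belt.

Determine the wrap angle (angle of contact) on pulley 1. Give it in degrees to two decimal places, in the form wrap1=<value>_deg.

crossed belt: β = asin((r1+r2)/C) = asin(21/98) = 12.3736°
wrap1 = wrap2 = π + 2β = 204.7473°

wrap1=204.75_deg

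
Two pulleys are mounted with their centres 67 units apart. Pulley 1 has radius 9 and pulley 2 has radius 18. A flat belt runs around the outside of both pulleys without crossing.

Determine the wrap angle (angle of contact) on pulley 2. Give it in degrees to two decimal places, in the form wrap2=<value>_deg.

open belt: β = asin((r2−r1)/C) = asin(9/67) = 7.7198°
wrap1 = π − 2β = 164.5604°
wrap2 = π + 2β = 195.4396°

wrap2=195.44_deg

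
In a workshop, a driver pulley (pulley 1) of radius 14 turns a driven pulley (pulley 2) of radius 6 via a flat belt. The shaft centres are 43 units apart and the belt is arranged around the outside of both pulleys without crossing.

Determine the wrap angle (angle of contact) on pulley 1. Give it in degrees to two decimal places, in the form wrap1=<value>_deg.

wrap1=201.44_deg

open belt: β = asin((r2−r1)/C) = asin(-8/43) = -10.7222°
wrap1 = π − 2β = 201.4443°
wrap2 = π + 2β = 158.5557°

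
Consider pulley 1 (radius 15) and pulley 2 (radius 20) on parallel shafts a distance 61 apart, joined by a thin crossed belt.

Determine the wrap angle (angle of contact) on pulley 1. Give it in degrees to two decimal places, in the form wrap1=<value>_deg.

crossed belt: β = asin((r1+r2)/C) = asin(35/61) = 35.0136°
wrap1 = wrap2 = π + 2β = 250.0271°

wrap1=250.03_deg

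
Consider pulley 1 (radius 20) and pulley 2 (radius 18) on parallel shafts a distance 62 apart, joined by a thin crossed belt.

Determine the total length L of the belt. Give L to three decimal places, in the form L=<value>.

L=267.500

crossed belt: β = asin((r1+r2)/C) = asin(38/62) = 37.7997°
wrap1 = wrap2 = π + 2β = 255.5994°
tangent length = C·cosβ = 48.9898
L = (r1+r2)·wrap + 2·C·cosβ = 38·4.4611 + 2·48.9898 = 267.4996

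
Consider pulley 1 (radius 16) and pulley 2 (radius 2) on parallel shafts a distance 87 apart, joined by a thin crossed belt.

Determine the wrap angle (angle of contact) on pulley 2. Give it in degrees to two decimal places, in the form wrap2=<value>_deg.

wrap2=203.88_deg

crossed belt: β = asin((r1+r2)/C) = asin(18/87) = 11.9405°
wrap1 = wrap2 = π + 2β = 203.8811°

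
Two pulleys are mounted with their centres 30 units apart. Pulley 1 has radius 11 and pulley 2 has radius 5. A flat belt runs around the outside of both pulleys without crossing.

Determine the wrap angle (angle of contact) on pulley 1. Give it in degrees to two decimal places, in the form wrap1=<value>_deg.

open belt: β = asin((r2−r1)/C) = asin(-6/30) = -11.5370°
wrap1 = π − 2β = 203.0739°
wrap2 = π + 2β = 156.9261°

wrap1=203.07_deg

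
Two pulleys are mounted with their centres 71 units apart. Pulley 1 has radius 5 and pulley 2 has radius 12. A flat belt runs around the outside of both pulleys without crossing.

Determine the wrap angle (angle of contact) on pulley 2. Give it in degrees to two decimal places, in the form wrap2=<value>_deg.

open belt: β = asin((r2−r1)/C) = asin(7/71) = 5.6581°
wrap1 = π − 2β = 168.6839°
wrap2 = π + 2β = 191.3161°

wrap2=191.32_deg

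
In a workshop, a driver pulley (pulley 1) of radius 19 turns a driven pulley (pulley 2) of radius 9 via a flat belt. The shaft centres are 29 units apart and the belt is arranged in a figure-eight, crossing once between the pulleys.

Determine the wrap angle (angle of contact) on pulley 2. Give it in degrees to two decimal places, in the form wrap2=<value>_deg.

wrap2=329.82_deg

crossed belt: β = asin((r1+r2)/C) = asin(28/29) = 74.9098°
wrap1 = wrap2 = π + 2β = 329.8196°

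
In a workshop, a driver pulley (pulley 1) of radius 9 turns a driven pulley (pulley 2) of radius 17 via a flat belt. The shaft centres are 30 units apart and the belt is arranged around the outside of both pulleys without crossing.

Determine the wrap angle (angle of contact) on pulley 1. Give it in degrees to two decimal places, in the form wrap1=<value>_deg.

open belt: β = asin((r2−r1)/C) = asin(8/30) = 15.4660°
wrap1 = π − 2β = 149.0680°
wrap2 = π + 2β = 210.9320°

wrap1=149.07_deg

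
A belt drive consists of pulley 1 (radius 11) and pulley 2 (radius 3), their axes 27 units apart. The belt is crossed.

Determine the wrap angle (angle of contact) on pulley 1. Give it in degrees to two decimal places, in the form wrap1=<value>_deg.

wrap1=242.47_deg

crossed belt: β = asin((r1+r2)/C) = asin(14/27) = 31.2329°
wrap1 = wrap2 = π + 2β = 242.4659°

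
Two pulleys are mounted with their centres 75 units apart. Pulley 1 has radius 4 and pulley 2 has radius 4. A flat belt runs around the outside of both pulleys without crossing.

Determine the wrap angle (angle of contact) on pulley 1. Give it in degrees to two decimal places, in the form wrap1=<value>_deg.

wrap1=180.00_deg

open belt: β = asin((r2−r1)/C) = asin(0/75) = 0.0000°
wrap1 = π − 2β = 180.0000°
wrap2 = π + 2β = 180.0000°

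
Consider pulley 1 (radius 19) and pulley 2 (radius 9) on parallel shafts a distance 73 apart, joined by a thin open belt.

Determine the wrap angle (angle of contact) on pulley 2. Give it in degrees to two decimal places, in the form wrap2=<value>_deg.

open belt: β = asin((r2−r1)/C) = asin(-10/73) = -7.8735°
wrap1 = π − 2β = 195.7470°
wrap2 = π + 2β = 164.2530°

wrap2=164.25_deg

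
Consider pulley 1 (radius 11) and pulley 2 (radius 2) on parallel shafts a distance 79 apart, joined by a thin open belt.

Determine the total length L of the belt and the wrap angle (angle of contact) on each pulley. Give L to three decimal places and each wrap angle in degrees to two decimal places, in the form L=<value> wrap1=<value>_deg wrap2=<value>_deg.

open belt: β = asin((r2−r1)/C) = asin(-9/79) = -6.5416°
wrap1 = π − 2β = 193.0831°
wrap2 = π + 2β = 166.9169°
tangent length = C·cosβ = 78.4857
L = r1·wrap1 + r2·wrap2 + 2·C·cosβ = 11·3.3699 + 2·2.9132 + 2·78.4857 = 199.8671

L=199.867 wrap1=193.08_deg wrap2=166.92_deg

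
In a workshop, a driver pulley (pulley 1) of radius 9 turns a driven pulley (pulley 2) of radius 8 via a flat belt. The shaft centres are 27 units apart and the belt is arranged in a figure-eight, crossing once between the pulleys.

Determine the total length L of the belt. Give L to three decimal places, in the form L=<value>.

crossed belt: β = asin((r1+r2)/C) = asin(17/27) = 39.0228°
wrap1 = wrap2 = π + 2β = 258.0456°
tangent length = C·cosβ = 20.9762
L = (r1+r2)·wrap + 2·C·cosβ = 17·4.5037 + 2·20.9762 = 118.5160

L=118.516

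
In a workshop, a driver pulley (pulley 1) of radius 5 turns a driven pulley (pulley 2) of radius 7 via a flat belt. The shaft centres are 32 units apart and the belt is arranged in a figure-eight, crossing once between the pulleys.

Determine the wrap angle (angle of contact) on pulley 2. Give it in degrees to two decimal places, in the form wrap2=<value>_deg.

crossed belt: β = asin((r1+r2)/C) = asin(12/32) = 22.0243°
wrap1 = wrap2 = π + 2β = 224.0486°

wrap2=224.05_deg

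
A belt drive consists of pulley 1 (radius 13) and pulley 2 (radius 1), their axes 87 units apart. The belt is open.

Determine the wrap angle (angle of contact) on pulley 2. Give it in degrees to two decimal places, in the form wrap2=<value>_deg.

wrap2=164.14_deg

open belt: β = asin((r2−r1)/C) = asin(-12/87) = -7.9281°
wrap1 = π − 2β = 195.8563°
wrap2 = π + 2β = 164.1437°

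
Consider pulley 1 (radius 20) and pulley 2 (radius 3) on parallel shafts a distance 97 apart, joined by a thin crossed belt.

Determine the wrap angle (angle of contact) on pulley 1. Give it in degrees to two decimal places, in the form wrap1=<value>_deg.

crossed belt: β = asin((r1+r2)/C) = asin(23/97) = 13.7162°
wrap1 = wrap2 = π + 2β = 207.4325°

wrap1=207.43_deg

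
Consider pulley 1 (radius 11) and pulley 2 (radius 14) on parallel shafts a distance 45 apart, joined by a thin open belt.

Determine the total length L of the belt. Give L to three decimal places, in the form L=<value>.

L=168.740

open belt: β = asin((r2−r1)/C) = asin(3/45) = 3.8226°
wrap1 = π − 2β = 172.3549°
wrap2 = π + 2β = 187.6451°
tangent length = C·cosβ = 44.8999
L = r1·wrap1 + r2·wrap2 + 2·C·cosβ = 11·3.0082 + 14·3.2750 + 2·44.8999 = 168.7399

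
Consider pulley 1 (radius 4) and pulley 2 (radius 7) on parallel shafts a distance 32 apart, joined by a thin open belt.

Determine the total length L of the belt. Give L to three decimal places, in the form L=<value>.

L=98.839

open belt: β = asin((r2−r1)/C) = asin(3/32) = 5.3794°
wrap1 = π − 2β = 169.2412°
wrap2 = π + 2β = 190.7588°
tangent length = C·cosβ = 31.8591
L = r1·wrap1 + r2·wrap2 + 2·C·cosβ = 4·2.9538 + 7·3.3294 + 2·31.8591 = 98.8390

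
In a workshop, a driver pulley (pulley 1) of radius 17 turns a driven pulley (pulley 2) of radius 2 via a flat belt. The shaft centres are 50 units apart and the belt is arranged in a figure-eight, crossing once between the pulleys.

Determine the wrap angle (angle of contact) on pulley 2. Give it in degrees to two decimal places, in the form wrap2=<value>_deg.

crossed belt: β = asin((r1+r2)/C) = asin(19/50) = 22.3337°
wrap1 = wrap2 = π + 2β = 224.6674°

wrap2=224.67_deg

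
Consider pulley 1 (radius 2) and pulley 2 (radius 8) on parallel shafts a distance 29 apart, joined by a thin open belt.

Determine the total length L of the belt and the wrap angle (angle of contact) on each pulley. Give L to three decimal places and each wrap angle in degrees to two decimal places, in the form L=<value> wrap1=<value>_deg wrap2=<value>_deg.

L=90.662 wrap1=156.12_deg wrap2=203.88_deg

open belt: β = asin((r2−r1)/C) = asin(6/29) = 11.9405°
wrap1 = π − 2β = 156.1189°
wrap2 = π + 2β = 203.8811°
tangent length = C·cosβ = 28.3725
L = r1·wrap1 + r2·wrap2 + 2·C·cosβ = 2·2.7248 + 8·3.5584 + 2·28.3725 = 90.6618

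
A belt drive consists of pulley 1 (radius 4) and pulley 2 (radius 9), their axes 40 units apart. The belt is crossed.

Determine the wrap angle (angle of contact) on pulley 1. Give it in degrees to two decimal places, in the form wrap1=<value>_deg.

crossed belt: β = asin((r1+r2)/C) = asin(13/40) = 18.9656°
wrap1 = wrap2 = π + 2β = 217.9311°

wrap1=217.93_deg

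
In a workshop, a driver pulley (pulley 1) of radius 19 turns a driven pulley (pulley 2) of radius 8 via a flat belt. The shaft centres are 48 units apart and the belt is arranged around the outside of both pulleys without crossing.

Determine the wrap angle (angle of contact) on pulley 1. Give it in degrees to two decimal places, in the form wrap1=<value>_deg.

open belt: β = asin((r2−r1)/C) = asin(-11/48) = -13.2480°
wrap1 = π − 2β = 206.4960°
wrap2 = π + 2β = 153.5040°

wrap1=206.50_deg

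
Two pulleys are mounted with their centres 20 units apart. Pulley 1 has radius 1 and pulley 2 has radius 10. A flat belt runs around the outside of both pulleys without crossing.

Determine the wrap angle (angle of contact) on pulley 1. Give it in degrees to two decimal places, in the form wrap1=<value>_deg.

wrap1=126.51_deg

open belt: β = asin((r2−r1)/C) = asin(9/20) = 26.7437°
wrap1 = π − 2β = 126.5126°
wrap2 = π + 2β = 233.4874°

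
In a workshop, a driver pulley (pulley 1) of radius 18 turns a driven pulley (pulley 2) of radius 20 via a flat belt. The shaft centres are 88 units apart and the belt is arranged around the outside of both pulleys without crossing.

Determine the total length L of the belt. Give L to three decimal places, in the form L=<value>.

L=295.426

open belt: β = asin((r2−r1)/C) = asin(2/88) = 1.3023°
wrap1 = π − 2β = 177.3954°
wrap2 = π + 2β = 182.6046°
tangent length = C·cosβ = 87.9773
L = r1·wrap1 + r2·wrap2 + 2·C·cosβ = 18·3.0961 + 20·3.1871 + 2·87.9773 = 295.4260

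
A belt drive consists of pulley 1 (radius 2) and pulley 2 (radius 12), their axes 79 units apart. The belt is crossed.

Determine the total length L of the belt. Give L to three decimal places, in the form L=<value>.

L=204.470

crossed belt: β = asin((r1+r2)/C) = asin(14/79) = 10.2076°
wrap1 = wrap2 = π + 2β = 200.4152°
tangent length = C·cosβ = 77.7496
L = (r1+r2)·wrap + 2·C·cosβ = 14·3.4979 + 2·77.7496 = 204.4699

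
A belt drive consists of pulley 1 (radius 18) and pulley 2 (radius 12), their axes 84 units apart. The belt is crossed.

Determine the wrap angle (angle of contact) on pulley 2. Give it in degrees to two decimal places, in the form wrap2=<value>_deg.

wrap2=221.85_deg

crossed belt: β = asin((r1+r2)/C) = asin(30/84) = 20.9248°
wrap1 = wrap2 = π + 2β = 221.8497°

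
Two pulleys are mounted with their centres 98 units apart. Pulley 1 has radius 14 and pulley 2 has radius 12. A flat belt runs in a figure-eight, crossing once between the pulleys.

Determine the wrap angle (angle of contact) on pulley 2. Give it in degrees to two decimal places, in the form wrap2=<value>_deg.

crossed belt: β = asin((r1+r2)/C) = asin(26/98) = 15.3851°
wrap1 = wrap2 = π + 2β = 210.7703°

wrap2=210.77_deg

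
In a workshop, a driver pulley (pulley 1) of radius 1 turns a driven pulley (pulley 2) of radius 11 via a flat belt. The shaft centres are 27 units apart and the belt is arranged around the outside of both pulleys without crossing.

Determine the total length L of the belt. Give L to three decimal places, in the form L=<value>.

L=95.447

open belt: β = asin((r2−r1)/C) = asin(10/27) = 21.7385°
wrap1 = π − 2β = 136.5231°
wrap2 = π + 2β = 223.4769°
tangent length = C·cosβ = 25.0799
L = r1·wrap1 + r2·wrap2 + 2·C·cosβ = 1·2.3828 + 11·3.9004 + 2·25.0799 = 95.4470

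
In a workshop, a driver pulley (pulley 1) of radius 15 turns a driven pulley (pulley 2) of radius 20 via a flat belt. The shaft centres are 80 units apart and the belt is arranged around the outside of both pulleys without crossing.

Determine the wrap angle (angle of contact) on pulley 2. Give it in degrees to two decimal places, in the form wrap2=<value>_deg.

open belt: β = asin((r2−r1)/C) = asin(5/80) = 3.5833°
wrap1 = π − 2β = 172.8334°
wrap2 = π + 2β = 187.1666°

wrap2=187.17_deg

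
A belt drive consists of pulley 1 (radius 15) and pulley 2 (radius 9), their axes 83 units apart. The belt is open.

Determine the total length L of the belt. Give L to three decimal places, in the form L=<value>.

open belt: β = asin((r2−r1)/C) = asin(-6/83) = -4.1455°
wrap1 = π − 2β = 188.2910°
wrap2 = π + 2β = 171.7090°
tangent length = C·cosβ = 82.7828
L = r1·wrap1 + r2·wrap2 + 2·C·cosβ = 15·3.2863 + 9·2.9969 + 2·82.7828 = 241.8321

L=241.832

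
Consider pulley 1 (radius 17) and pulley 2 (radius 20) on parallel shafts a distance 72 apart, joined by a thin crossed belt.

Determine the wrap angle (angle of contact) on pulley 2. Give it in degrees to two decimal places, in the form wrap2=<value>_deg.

crossed belt: β = asin((r1+r2)/C) = asin(37/72) = 30.9232°
wrap1 = wrap2 = π + 2β = 241.8464°

wrap2=241.85_deg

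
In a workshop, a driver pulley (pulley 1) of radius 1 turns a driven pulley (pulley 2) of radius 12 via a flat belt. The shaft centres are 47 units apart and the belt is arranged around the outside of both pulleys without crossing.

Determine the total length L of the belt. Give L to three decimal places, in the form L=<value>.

open belt: β = asin((r2−r1)/C) = asin(11/47) = 13.5352°
wrap1 = π − 2β = 152.9296°
wrap2 = π + 2β = 207.0704°
tangent length = C·cosβ = 45.6946
L = r1·wrap1 + r2·wrap2 + 2·C·cosβ = 1·2.6691 + 12·3.6141 + 2·45.6946 = 137.4271

L=137.427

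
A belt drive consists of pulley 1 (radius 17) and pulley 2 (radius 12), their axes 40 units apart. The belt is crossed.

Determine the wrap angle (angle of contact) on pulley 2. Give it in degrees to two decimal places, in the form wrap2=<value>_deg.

crossed belt: β = asin((r1+r2)/C) = asin(29/40) = 46.4688°
wrap1 = wrap2 = π + 2β = 272.9377°

wrap2=272.94_deg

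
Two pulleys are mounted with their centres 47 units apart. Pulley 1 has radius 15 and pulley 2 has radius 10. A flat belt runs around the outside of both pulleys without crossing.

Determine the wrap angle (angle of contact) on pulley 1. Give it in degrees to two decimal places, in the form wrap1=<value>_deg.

open belt: β = asin((r2−r1)/C) = asin(-5/47) = -6.1069°
wrap1 = π − 2β = 192.2137°
wrap2 = π + 2β = 167.7863°

wrap1=192.21_deg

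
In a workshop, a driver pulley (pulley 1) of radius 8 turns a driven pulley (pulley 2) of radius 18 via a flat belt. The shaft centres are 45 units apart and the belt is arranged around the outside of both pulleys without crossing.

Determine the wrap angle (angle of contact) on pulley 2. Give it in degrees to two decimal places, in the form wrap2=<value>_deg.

open belt: β = asin((r2−r1)/C) = asin(10/45) = 12.8396°
wrap1 = π − 2β = 154.3208°
wrap2 = π + 2β = 205.6792°

wrap2=205.68_deg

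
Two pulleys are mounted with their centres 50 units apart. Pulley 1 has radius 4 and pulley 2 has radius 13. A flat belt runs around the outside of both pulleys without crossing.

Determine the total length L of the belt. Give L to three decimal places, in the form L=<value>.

L=155.031

open belt: β = asin((r2−r1)/C) = asin(9/50) = 10.3698°
wrap1 = π − 2β = 159.2605°
wrap2 = π + 2β = 200.7395°
tangent length = C·cosβ = 49.1833
L = r1·wrap1 + r2·wrap2 + 2·C·cosβ = 4·2.7796 + 13·3.5036 + 2·49.1833 = 155.0315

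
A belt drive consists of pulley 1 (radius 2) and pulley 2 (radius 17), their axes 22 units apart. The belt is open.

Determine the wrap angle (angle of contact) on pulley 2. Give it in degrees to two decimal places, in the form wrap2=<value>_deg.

open belt: β = asin((r2−r1)/C) = asin(15/22) = 42.9859°
wrap1 = π − 2β = 94.0282°
wrap2 = π + 2β = 265.9718°

wrap2=265.97_deg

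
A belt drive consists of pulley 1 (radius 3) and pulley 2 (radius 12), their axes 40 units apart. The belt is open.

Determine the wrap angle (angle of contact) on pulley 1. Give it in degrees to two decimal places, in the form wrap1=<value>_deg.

open belt: β = asin((r2−r1)/C) = asin(9/40) = 13.0029°
wrap1 = π − 2β = 153.9942°
wrap2 = π + 2β = 206.0058°

wrap1=153.99_deg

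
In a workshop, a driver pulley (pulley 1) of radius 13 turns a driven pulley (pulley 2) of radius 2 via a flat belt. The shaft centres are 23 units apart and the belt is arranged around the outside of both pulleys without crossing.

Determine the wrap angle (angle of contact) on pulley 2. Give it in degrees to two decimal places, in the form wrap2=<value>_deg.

wrap2=122.86_deg

open belt: β = asin((r2−r1)/C) = asin(-11/23) = -28.5719°
wrap1 = π − 2β = 237.1438°
wrap2 = π + 2β = 122.8562°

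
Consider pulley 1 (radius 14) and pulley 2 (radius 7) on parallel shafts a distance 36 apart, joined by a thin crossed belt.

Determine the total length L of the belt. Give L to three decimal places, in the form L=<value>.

L=150.613

crossed belt: β = asin((r1+r2)/C) = asin(21/36) = 35.6853°
wrap1 = wrap2 = π + 2β = 251.3707°
tangent length = C·cosβ = 29.2404
L = (r1+r2)·wrap + 2·C·cosβ = 21·4.3872 + 2·29.2404 = 150.6129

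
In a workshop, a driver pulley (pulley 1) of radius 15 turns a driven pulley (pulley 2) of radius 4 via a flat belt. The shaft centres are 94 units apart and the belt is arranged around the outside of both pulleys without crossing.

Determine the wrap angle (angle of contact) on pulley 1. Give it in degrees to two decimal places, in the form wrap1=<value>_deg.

open belt: β = asin((r2−r1)/C) = asin(-11/94) = -6.7202°
wrap1 = π − 2β = 193.4404°
wrap2 = π + 2β = 166.5596°

wrap1=193.44_deg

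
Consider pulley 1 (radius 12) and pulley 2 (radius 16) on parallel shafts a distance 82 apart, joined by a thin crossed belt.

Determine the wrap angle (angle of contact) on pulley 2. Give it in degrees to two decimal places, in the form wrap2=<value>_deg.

wrap2=219.93_deg

crossed belt: β = asin((r1+r2)/C) = asin(28/82) = 19.9661°
wrap1 = wrap2 = π + 2β = 219.9321°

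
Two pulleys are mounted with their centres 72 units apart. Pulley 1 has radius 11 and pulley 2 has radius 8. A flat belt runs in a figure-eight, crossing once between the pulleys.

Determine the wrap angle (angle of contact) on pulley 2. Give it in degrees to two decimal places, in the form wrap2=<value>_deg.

crossed belt: β = asin((r1+r2)/C) = asin(19/72) = 15.3009°
wrap1 = wrap2 = π + 2β = 210.6019°

wrap2=210.60_deg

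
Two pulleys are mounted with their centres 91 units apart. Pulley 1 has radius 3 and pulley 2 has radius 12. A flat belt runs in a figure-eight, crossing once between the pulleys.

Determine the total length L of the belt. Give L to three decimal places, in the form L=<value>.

L=231.602

crossed belt: β = asin((r1+r2)/C) = asin(15/91) = 9.4877°
wrap1 = wrap2 = π + 2β = 198.9753°
tangent length = C·cosβ = 89.7552
L = (r1+r2)·wrap + 2·C·cosβ = 15·3.4728 + 2·89.7552 = 231.6021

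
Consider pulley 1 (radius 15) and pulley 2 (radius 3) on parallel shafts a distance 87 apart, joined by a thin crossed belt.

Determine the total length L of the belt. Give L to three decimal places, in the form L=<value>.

L=234.286

crossed belt: β = asin((r1+r2)/C) = asin(18/87) = 11.9405°
wrap1 = wrap2 = π + 2β = 203.8811°
tangent length = C·cosβ = 85.1176
L = (r1+r2)·wrap + 2·C·cosβ = 18·3.5584 + 2·85.1176 = 234.2863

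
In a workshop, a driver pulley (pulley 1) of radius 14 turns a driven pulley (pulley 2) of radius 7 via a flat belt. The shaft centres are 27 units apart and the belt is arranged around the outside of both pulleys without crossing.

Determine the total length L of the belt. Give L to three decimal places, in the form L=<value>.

open belt: β = asin((r2−r1)/C) = asin(-7/27) = -15.0261°
wrap1 = π − 2β = 210.0522°
wrap2 = π + 2β = 149.9478°
tangent length = C·cosβ = 26.0768
L = r1·wrap1 + r2·wrap2 + 2·C·cosβ = 14·3.6661 + 7·2.6171 + 2·26.0768 = 121.7986

L=121.799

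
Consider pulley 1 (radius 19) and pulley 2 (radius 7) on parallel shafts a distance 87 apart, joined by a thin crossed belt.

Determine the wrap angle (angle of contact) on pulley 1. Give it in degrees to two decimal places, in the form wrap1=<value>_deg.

wrap1=214.78_deg

crossed belt: β = asin((r1+r2)/C) = asin(26/87) = 17.3886°
wrap1 = wrap2 = π + 2β = 214.7772°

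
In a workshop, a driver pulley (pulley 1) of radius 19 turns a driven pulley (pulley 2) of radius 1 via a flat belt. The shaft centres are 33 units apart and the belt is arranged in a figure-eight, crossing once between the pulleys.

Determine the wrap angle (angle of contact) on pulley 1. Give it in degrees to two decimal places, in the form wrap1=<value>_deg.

wrap1=254.61_deg

crossed belt: β = asin((r1+r2)/C) = asin(20/33) = 37.3052°
wrap1 = wrap2 = π + 2β = 254.6104°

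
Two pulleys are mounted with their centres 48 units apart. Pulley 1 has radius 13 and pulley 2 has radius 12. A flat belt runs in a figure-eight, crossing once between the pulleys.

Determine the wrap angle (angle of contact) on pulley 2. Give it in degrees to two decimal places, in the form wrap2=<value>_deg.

wrap2=242.78_deg

crossed belt: β = asin((r1+r2)/C) = asin(25/48) = 31.3882°
wrap1 = wrap2 = π + 2β = 242.7763°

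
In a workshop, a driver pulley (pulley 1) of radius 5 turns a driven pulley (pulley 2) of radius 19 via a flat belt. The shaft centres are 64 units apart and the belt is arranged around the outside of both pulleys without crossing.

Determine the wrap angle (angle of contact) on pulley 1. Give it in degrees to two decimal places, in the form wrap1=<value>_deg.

open belt: β = asin((r2−r1)/C) = asin(14/64) = 12.6356°
wrap1 = π − 2β = 154.7287°
wrap2 = π + 2β = 205.2713°

wrap1=154.73_deg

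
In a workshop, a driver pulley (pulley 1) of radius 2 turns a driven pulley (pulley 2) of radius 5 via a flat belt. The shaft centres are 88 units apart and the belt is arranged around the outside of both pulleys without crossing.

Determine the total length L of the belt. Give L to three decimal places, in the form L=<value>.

L=198.093

open belt: β = asin((r2−r1)/C) = asin(3/88) = 1.9536°
wrap1 = π − 2β = 176.0927°
wrap2 = π + 2β = 183.9073°
tangent length = C·cosβ = 87.9488
L = r1·wrap1 + r2·wrap2 + 2·C·cosβ = 2·3.0734 + 5·3.2098 + 2·87.9488 = 198.0934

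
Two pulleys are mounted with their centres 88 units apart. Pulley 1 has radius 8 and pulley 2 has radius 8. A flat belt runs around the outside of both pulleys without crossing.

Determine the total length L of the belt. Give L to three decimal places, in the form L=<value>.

L=226.265

open belt: β = asin((r2−r1)/C) = asin(0/88) = 0.0000°
wrap1 = π − 2β = 180.0000°
wrap2 = π + 2β = 180.0000°
tangent length = C·cosβ = 88.0000
L = r1·wrap1 + r2·wrap2 + 2·C·cosβ = 8·3.1416 + 8·3.1416 + 2·88.0000 = 226.2655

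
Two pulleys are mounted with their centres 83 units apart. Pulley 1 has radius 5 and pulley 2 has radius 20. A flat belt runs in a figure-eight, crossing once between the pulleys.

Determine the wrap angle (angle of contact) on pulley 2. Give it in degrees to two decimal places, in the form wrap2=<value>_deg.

crossed belt: β = asin((r1+r2)/C) = asin(25/83) = 17.5300°
wrap1 = wrap2 = π + 2β = 215.0600°

wrap2=215.06_deg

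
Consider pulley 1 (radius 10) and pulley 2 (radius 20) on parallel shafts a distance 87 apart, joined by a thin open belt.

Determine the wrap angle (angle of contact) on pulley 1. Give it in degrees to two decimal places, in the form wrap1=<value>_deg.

wrap1=166.80_deg

open belt: β = asin((r2−r1)/C) = asin(10/87) = 6.6003°
wrap1 = π − 2β = 166.7994°
wrap2 = π + 2β = 193.2006°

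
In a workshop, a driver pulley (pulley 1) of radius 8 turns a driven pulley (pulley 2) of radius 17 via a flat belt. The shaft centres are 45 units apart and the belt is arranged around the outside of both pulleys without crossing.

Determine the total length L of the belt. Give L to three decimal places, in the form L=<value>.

L=170.346

open belt: β = asin((r2−r1)/C) = asin(9/45) = 11.5370°
wrap1 = π − 2β = 156.9261°
wrap2 = π + 2β = 203.0739°
tangent length = C·cosβ = 44.0908
L = r1·wrap1 + r2·wrap2 + 2·C·cosβ = 8·2.7389 + 17·3.5443 + 2·44.0908 = 170.3459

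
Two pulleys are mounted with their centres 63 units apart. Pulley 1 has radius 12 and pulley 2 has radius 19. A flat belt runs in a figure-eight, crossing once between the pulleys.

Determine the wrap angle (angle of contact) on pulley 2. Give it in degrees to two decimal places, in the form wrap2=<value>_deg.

crossed belt: β = asin((r1+r2)/C) = asin(31/63) = 29.4763°
wrap1 = wrap2 = π + 2β = 238.9526°

wrap2=238.95_deg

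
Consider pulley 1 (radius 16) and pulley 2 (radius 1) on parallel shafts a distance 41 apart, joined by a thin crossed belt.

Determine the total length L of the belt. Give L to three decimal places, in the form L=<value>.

L=142.562

crossed belt: β = asin((r1+r2)/C) = asin(17/41) = 24.4963°
wrap1 = wrap2 = π + 2β = 228.9926°
tangent length = C·cosβ = 37.3095
L = (r1+r2)·wrap + 2·C·cosβ = 17·3.9967 + 2·37.3095 = 142.5625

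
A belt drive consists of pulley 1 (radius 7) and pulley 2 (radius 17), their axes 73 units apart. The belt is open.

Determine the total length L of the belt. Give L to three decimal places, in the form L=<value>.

open belt: β = asin((r2−r1)/C) = asin(10/73) = 7.8735°
wrap1 = π − 2β = 164.2530°
wrap2 = π + 2β = 195.7470°
tangent length = C·cosβ = 72.3118
L = r1·wrap1 + r2·wrap2 + 2·C·cosβ = 7·2.8668 + 17·3.4164 + 2·72.3118 = 222.7702

L=222.770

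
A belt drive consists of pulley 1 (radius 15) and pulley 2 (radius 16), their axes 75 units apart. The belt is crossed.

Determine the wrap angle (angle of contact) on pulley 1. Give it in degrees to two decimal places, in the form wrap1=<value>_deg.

wrap1=228.83_deg

crossed belt: β = asin((r1+r2)/C) = asin(31/75) = 24.4144°
wrap1 = wrap2 = π + 2β = 228.8288°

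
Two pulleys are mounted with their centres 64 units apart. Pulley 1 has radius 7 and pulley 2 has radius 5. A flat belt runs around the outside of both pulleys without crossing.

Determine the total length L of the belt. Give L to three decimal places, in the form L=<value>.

open belt: β = asin((r2−r1)/C) = asin(-2/64) = -1.7908°
wrap1 = π − 2β = 183.5816°
wrap2 = π + 2β = 176.4184°
tangent length = C·cosβ = 63.9687
L = r1·wrap1 + r2·wrap2 + 2·C·cosβ = 7·3.2041 + 5·3.0791 + 2·63.9687 = 165.7616

L=165.762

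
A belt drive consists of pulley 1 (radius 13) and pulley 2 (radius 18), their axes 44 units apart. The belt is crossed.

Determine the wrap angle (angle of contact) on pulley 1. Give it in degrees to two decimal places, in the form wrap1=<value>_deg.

crossed belt: β = asin((r1+r2)/C) = asin(31/44) = 44.7928°
wrap1 = wrap2 = π + 2β = 269.5857°

wrap1=269.59_deg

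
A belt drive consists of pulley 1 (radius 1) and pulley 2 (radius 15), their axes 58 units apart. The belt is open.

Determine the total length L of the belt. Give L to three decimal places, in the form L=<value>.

L=169.661

open belt: β = asin((r2−r1)/C) = asin(14/58) = 13.9680°
wrap1 = π − 2β = 152.0641°
wrap2 = π + 2β = 207.9359°
tangent length = C·cosβ = 56.2850
L = r1·wrap1 + r2·wrap2 + 2·C·cosβ = 1·2.6540 + 15·3.6292 + 2·56.2850 = 169.6615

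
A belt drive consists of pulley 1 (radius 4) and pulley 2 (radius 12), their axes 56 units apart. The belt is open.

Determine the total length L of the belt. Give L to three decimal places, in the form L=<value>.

L=163.410

open belt: β = asin((r2−r1)/C) = asin(8/56) = 8.2132°
wrap1 = π − 2β = 163.5736°
wrap2 = π + 2β = 196.4264°
tangent length = C·cosβ = 55.4256
L = r1·wrap1 + r2·wrap2 + 2·C·cosβ = 4·2.8549 + 12·3.4283 + 2·55.4256 = 163.4103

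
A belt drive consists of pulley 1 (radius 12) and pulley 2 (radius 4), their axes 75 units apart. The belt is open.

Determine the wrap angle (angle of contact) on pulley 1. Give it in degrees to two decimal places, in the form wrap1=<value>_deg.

wrap1=192.25_deg

open belt: β = asin((r2−r1)/C) = asin(-8/75) = -6.1232°
wrap1 = π − 2β = 192.2464°
wrap2 = π + 2β = 167.7536°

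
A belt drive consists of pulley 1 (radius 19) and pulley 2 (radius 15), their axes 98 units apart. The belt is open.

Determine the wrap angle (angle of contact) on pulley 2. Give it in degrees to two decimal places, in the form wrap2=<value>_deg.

open belt: β = asin((r2−r1)/C) = asin(-4/98) = -2.3393°
wrap1 = π − 2β = 184.6785°
wrap2 = π + 2β = 175.3215°

wrap2=175.32_deg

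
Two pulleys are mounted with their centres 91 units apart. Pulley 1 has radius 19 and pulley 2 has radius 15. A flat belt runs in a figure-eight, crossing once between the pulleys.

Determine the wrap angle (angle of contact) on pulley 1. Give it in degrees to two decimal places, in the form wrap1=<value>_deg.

crossed belt: β = asin((r1+r2)/C) = asin(34/91) = 21.9394°
wrap1 = wrap2 = π + 2β = 223.8789°

wrap1=223.88_deg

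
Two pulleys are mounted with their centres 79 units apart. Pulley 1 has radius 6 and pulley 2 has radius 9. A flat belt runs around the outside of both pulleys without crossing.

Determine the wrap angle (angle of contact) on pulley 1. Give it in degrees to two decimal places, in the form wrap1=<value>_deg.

open belt: β = asin((r2−r1)/C) = asin(3/79) = 2.1763°
wrap1 = π − 2β = 175.6474°
wrap2 = π + 2β = 184.3526°

wrap1=175.65_deg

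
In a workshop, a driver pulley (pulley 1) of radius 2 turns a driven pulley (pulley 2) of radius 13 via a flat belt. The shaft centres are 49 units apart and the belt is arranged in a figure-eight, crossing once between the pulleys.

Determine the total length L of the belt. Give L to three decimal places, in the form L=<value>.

crossed belt: β = asin((r1+r2)/C) = asin(15/49) = 17.8257°
wrap1 = wrap2 = π + 2β = 215.6514°
tangent length = C·cosβ = 46.6476
L = (r1+r2)·wrap + 2·C·cosβ = 15·3.7638 + 2·46.6476 = 149.7526

L=149.753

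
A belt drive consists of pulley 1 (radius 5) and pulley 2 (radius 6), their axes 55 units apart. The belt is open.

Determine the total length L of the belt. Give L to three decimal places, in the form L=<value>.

L=144.576

open belt: β = asin((r2−r1)/C) = asin(1/55) = 1.0418°
wrap1 = π − 2β = 177.9164°
wrap2 = π + 2β = 182.0836°
tangent length = C·cosβ = 54.9909
L = r1·wrap1 + r2·wrap2 + 2·C·cosβ = 5·3.1052 + 6·3.1780 + 2·54.9909 = 144.5757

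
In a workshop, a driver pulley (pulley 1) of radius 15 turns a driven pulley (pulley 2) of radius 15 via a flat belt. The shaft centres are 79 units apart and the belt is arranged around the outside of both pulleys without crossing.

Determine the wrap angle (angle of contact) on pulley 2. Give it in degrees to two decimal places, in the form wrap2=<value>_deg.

wrap2=180.00_deg

open belt: β = asin((r2−r1)/C) = asin(0/79) = 0.0000°
wrap1 = π − 2β = 180.0000°
wrap2 = π + 2β = 180.0000°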